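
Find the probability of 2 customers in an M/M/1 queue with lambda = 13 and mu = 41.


rho = 13/41; P(n) = (1-rho)*rho^n = (1-13/41)*(13/41)^2 = 0.0687

0.0687


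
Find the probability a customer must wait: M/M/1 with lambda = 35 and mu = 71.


P(wait) = rho = lambda/mu = 35/71 = 0.493

0.493


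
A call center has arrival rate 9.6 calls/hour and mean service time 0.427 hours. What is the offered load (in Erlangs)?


Offered load a = lambda * E[S] = 9.6 * 0.427 = 4.1 Erlangs

4.1 Erlangs


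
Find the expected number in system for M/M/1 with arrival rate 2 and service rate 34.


rho = 2/34; L = rho/(1-rho) = 0.06

0.06


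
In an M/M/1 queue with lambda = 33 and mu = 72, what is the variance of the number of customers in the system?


rho = 33/72; Var(N) = rho/(1-rho)^2 = 1.56

1.56


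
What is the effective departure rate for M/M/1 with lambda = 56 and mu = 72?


For a stable queue (lambda < mu), throughput = lambda = 56 per hour

56 per hour


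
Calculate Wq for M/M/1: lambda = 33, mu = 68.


rho = 33/68; Wq = rho/(mu - lambda) = 0.0139 hours

0.0139 hours


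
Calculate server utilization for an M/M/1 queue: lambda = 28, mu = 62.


rho = lambda/mu = 28/62 = 0.4516

0.4516


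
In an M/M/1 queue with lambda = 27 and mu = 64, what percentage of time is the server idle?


Idle fraction = (1 - rho) * 100 = (1 - 27/64) * 100 = 57.8%

57.8%


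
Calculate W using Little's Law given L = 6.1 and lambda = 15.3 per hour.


W = L / lambda = 6.1 / 15.3 = 0.3987 hours

0.3987 hours


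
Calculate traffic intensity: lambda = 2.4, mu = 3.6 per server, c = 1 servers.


rho = lambda / (c * mu) = 2.4 / (1 * 3.6) = 0.6667

0.6667


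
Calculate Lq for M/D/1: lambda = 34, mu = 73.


M/D/1: Lq = rho^2 / (2*(1-rho)) where rho = 34/73; Lq = 0.2

0.2


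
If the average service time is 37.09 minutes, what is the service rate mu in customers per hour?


mu = 60 / avg_service_time = 60 / 37.09 = 1.62 per hour

1.62 per hour


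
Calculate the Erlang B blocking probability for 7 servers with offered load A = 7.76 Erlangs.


B(N,A) = (A^N/N!) / sum(A^k/k!, k=0..N) with N=7, A=7.76 = 0.2944

0.2944


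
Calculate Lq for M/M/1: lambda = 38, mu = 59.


rho = 38/59; Lq = rho^2/(1-rho) = 1.17

1.17


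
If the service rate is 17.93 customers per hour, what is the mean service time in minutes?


Mean service time = 60/mu = 60/17.93 = 3.35 minutes

3.35 minutes


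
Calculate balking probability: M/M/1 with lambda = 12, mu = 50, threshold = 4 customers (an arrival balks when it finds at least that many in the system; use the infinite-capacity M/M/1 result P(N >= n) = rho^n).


P(N >= 4) = rho^4 = (12/50)^4 = 0.0033

0.0033


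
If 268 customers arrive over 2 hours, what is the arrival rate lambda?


lambda = total arrivals / time = 268 / 2 = 134.0 per hour

134.0 per hour


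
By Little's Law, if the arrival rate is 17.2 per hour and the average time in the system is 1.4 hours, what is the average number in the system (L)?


L = lambda * W = 17.2 * 1.4 = 24.08

24.08


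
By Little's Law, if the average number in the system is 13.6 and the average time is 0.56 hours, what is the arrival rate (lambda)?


lambda = L / W = 13.6 / 0.56 = 24.29 per hour

24.29 per hour


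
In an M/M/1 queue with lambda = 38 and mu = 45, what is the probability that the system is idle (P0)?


P0 = 1 - rho = 1 - 38/45 = 0.1556

0.1556


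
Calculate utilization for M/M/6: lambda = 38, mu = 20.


rho = lambda/(c*mu) = 38/(6*20) = 0.3167

0.3167


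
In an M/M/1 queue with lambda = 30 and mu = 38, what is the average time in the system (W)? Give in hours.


W = 1/(mu - lambda) = 1/(38 - 30) = 0.125 hours

0.125 hours


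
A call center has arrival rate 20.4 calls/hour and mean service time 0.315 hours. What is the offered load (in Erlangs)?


Offered load a = lambda * E[S] = 20.4 * 0.315 = 6.43 Erlangs

6.43 Erlangs


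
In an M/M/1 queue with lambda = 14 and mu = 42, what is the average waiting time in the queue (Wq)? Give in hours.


rho = 14/42; Wq = rho/(mu - lambda) = 0.0119 hours

0.0119 hours


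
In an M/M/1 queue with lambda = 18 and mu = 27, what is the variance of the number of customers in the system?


rho = 18/27; Var(N) = rho/(1-rho)^2 = 6.0

6.0


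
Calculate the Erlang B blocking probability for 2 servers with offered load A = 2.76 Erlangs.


B(N,A) = (A^N/N!) / sum(A^k/k!, k=0..N) with N=2, A=2.76 = 0.5032

0.5032


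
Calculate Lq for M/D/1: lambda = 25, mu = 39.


M/D/1: Lq = rho^2 / (2*(1-rho)) where rho = 25/39; Lq = 0.57

0.57


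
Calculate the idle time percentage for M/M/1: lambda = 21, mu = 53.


Idle fraction = (1 - rho) * 100 = (1 - 21/53) * 100 = 60.4%

60.4%


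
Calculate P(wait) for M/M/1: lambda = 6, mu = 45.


P(wait) = rho = lambda/mu = 6/45 = 0.1333

0.1333


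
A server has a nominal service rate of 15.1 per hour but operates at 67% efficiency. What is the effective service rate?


Effective rate = mu * efficiency = 15.1 * 0.67 = 10.12 per hour

10.12 per hour


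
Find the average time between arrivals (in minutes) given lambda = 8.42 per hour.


Mean interarrival time = 60/lambda = 60/8.42 = 7.13 minutes

7.13 minutes


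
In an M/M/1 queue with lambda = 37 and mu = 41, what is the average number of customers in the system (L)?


rho = 37/41; L = rho/(1-rho) = 9.25

9.25


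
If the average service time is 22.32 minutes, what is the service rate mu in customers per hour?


mu = 60 / avg_service_time = 60 / 22.32 = 2.69 per hour

2.69 per hour


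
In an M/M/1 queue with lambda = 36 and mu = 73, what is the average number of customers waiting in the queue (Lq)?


rho = 36/73; Lq = rho^2/(1-rho) = 0.48

0.48


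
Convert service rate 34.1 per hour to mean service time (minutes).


Mean service time = 60/mu = 60/34.1 = 1.76 minutes

1.76 minutes


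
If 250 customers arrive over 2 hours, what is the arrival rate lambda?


lambda = total arrivals / time = 250 / 2 = 125.0 per hour

125.0 per hour


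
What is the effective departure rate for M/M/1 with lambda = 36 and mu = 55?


For a stable queue (lambda < mu), throughput = lambda = 36 per hour

36 per hour


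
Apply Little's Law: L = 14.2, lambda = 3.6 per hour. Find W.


W = L / lambda = 14.2 / 3.6 = 3.9444 hours

3.9444 hours


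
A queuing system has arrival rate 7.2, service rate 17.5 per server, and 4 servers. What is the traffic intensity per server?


rho = lambda / (c * mu) = 7.2 / (4 * 17.5) = 0.1029

0.1029


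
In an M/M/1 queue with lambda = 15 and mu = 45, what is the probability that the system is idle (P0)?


P0 = 1 - rho = 1 - 15/45 = 0.6667

0.6667


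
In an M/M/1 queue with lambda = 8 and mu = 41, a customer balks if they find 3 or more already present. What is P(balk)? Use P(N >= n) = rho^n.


P(N >= 3) = rho^3 = (8/41)^3 = 0.0074

0.0074


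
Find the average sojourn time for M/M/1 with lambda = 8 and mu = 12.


W = 1/(mu - lambda) = 1/(12 - 8) = 0.25 hours

0.25 hours


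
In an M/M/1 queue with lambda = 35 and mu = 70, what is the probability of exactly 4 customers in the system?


rho = 35/70; P(n) = (1-rho)*rho^n = (1-35/70)*(35/70)^4 = 0.0313

0.0313


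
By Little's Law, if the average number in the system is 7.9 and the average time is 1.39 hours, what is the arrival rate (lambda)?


lambda = L / W = 7.9 / 1.39 = 5.68 per hour

5.68 per hour


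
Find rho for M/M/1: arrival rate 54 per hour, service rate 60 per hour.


rho = lambda/mu = 54/60 = 0.9

0.9


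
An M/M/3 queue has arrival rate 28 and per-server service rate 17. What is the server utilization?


rho = lambda/(c*mu) = 28/(3*17) = 0.549

0.549


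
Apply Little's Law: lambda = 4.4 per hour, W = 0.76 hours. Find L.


L = lambda * W = 4.4 * 0.76 = 3.34

3.34


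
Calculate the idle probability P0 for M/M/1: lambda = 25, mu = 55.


P0 = 1 - rho = 1 - 25/55 = 0.5455

0.5455


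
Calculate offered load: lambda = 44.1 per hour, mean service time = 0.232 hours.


Offered load a = lambda * E[S] = 44.1 * 0.232 = 10.23 Erlangs

10.23 Erlangs


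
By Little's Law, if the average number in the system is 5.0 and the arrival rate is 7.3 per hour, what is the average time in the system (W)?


W = L / lambda = 5.0 / 7.3 = 0.6849 hours

0.6849 hours


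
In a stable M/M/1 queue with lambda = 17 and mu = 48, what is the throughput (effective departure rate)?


For a stable queue (lambda < mu), throughput = lambda = 17 per hour

17 per hour


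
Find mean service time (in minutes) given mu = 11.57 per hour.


Mean service time = 60/mu = 60/11.57 = 5.19 minutes

5.19 minutes


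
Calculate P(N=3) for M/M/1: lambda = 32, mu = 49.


rho = 32/49; P(n) = (1-rho)*rho^n = (1-32/49)*(32/49)^3 = 0.0966

0.0966


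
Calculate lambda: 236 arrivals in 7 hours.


lambda = total arrivals / time = 236 / 7 = 33.71 per hour

33.71 per hour


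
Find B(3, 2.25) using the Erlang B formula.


B(N,A) = (A^N/N!) / sum(A^k/k!, k=0..N) with N=3, A=2.25 = 0.2472

0.2472


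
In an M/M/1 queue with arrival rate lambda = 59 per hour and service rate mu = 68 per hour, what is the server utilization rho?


rho = lambda/mu = 59/68 = 0.8676

0.8676


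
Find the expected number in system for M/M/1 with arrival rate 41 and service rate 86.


rho = 41/86; L = rho/(1-rho) = 0.91

0.91


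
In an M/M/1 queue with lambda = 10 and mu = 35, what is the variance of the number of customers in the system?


rho = 10/35; Var(N) = rho/(1-rho)^2 = 0.56

0.56


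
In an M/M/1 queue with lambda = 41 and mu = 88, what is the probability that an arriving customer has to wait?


P(wait) = rho = lambda/mu = 41/88 = 0.4659

0.4659


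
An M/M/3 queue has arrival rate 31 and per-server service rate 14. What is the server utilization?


rho = lambda/(c*mu) = 31/(3*14) = 0.7381

0.7381


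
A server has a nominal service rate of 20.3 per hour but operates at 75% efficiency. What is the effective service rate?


Effective rate = mu * efficiency = 20.3 * 0.75 = 15.23 per hour

15.23 per hour


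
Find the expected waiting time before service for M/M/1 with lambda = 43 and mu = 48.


rho = 43/48; Wq = rho/(mu - lambda) = 0.1792 hours

0.1792 hours


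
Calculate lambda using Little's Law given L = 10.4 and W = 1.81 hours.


lambda = L / W = 10.4 / 1.81 = 5.75 per hour

5.75 per hour


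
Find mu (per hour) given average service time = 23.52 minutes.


mu = 60 / avg_service_time = 60 / 23.52 = 2.55 per hour

2.55 per hour


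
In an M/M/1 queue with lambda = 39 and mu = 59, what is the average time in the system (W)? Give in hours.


W = 1/(mu - lambda) = 1/(59 - 39) = 0.05 hours

0.05 hours


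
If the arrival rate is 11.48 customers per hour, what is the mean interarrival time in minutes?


Mean interarrival time = 60/lambda = 60/11.48 = 5.23 minutes

5.23 minutes


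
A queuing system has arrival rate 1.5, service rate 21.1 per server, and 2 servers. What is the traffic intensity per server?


rho = lambda / (c * mu) = 1.5 / (2 * 21.1) = 0.0355

0.0355


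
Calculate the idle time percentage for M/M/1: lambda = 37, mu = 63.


Idle fraction = (1 - rho) * 100 = (1 - 37/63) * 100 = 41.3%

41.3%


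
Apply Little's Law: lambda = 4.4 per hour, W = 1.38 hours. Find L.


L = lambda * W = 4.4 * 1.38 = 6.07

6.07


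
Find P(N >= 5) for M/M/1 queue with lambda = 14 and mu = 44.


P(N >= 5) = rho^5 = (14/44)^5 = 0.0033

0.0033


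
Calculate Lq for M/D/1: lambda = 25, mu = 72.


M/D/1: Lq = rho^2 / (2*(1-rho)) where rho = 25/72; Lq = 0.09

0.09


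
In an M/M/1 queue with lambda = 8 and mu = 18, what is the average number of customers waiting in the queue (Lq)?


rho = 8/18; Lq = rho^2/(1-rho) = 0.36

0.36


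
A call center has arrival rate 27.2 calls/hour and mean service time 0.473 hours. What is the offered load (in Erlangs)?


Offered load a = lambda * E[S] = 27.2 * 0.473 = 12.87 Erlangs

12.87 Erlangs


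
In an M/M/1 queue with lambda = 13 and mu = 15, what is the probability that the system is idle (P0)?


P0 = 1 - rho = 1 - 13/15 = 0.1333

0.1333


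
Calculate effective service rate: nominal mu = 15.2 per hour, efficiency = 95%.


Effective rate = mu * efficiency = 15.2 * 0.95 = 14.44 per hour

14.44 per hour


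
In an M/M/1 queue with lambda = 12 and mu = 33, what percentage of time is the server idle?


Idle fraction = (1 - rho) * 100 = (1 - 12/33) * 100 = 63.6%

63.6%


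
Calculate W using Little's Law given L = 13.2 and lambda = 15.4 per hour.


W = L / lambda = 13.2 / 15.4 = 0.8571 hours

0.8571 hours


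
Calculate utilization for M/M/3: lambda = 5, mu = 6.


rho = lambda/(c*mu) = 5/(3*6) = 0.2778

0.2778


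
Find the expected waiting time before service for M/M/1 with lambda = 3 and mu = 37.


rho = 3/37; Wq = rho/(mu - lambda) = 0.0024 hours

0.0024 hours


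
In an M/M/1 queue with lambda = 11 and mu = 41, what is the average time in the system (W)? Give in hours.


W = 1/(mu - lambda) = 1/(41 - 11) = 0.0333 hours

0.0333 hours


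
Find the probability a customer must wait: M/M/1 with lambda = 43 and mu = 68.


P(wait) = rho = lambda/mu = 43/68 = 0.6324

0.6324


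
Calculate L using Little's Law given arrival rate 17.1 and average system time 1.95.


L = lambda * W = 17.1 * 1.95 = 33.35

33.35


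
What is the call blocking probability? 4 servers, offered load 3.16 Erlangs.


B(N,A) = (A^N/N!) / sum(A^k/k!, k=0..N) with N=4, A=3.16 = 0.2238

0.2238


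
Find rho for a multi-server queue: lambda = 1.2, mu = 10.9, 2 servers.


rho = lambda / (c * mu) = 1.2 / (2 * 10.9) = 0.055

0.055


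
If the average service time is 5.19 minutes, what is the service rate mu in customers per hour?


mu = 60 / avg_service_time = 60 / 5.19 = 11.56 per hour

11.56 per hour


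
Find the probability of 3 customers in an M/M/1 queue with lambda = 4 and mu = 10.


rho = 4/10; P(n) = (1-rho)*rho^n = (1-4/10)*(4/10)^3 = 0.0384

0.0384


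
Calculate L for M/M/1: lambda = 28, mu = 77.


rho = 28/77; L = rho/(1-rho) = 0.57

0.57


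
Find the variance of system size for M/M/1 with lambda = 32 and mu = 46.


rho = 32/46; Var(N) = rho/(1-rho)^2 = 7.51

7.51


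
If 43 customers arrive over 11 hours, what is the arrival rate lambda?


lambda = total arrivals / time = 43 / 11 = 3.91 per hour

3.91 per hour


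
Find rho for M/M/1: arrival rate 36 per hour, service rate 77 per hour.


rho = lambda/mu = 36/77 = 0.4675

0.4675


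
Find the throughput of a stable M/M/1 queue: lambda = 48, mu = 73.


For a stable queue (lambda < mu), throughput = lambda = 48 per hour

48 per hour


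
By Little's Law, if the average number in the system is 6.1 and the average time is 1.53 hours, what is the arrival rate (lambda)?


lambda = L / W = 6.1 / 1.53 = 3.99 per hour

3.99 per hour


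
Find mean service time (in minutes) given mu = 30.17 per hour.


Mean service time = 60/mu = 60/30.17 = 1.99 minutes

1.99 minutes


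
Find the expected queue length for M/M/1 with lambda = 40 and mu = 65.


rho = 40/65; Lq = rho^2/(1-rho) = 0.98

0.98


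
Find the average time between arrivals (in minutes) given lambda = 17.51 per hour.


Mean interarrival time = 60/lambda = 60/17.51 = 3.43 minutes

3.43 minutes


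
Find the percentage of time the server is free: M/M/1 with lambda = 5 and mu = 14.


Idle fraction = (1 - rho) * 100 = (1 - 5/14) * 100 = 64.3%

64.3%


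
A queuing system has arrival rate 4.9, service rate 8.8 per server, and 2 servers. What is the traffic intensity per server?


rho = lambda / (c * mu) = 4.9 / (2 * 8.8) = 0.2784

0.2784


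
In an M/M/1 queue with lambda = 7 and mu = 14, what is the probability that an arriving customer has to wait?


P(wait) = rho = lambda/mu = 7/14 = 0.5

0.5


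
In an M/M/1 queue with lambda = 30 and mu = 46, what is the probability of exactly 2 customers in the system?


rho = 30/46; P(n) = (1-rho)*rho^n = (1-30/46)*(30/46)^2 = 0.1479

0.1479


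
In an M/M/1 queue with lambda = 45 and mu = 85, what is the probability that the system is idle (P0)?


P0 = 1 - rho = 1 - 45/85 = 0.4706

0.4706


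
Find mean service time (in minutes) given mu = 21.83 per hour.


Mean service time = 60/mu = 60/21.83 = 2.75 minutes

2.75 minutes


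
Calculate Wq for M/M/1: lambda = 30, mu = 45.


rho = 30/45; Wq = rho/(mu - lambda) = 0.0444 hours

0.0444 hours


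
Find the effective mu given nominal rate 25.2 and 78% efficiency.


Effective rate = mu * efficiency = 25.2 * 0.78 = 19.66 per hour

19.66 per hour


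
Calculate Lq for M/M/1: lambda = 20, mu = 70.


rho = 20/70; Lq = rho^2/(1-rho) = 0.11

0.11


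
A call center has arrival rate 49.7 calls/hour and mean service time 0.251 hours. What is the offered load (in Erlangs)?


Offered load a = lambda * E[S] = 49.7 * 0.251 = 12.47 Erlangs

12.47 Erlangs


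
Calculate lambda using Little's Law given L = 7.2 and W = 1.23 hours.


lambda = L / W = 7.2 / 1.23 = 5.85 per hour

5.85 per hour


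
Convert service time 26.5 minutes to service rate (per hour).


mu = 60 / avg_service_time = 60 / 26.5 = 2.26 per hour

2.26 per hour


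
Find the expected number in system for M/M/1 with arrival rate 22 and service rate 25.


rho = 22/25; L = rho/(1-rho) = 7.33

7.33


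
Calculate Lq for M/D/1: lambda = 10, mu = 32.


M/D/1: Lq = rho^2 / (2*(1-rho)) where rho = 10/32; Lq = 0.07

0.07


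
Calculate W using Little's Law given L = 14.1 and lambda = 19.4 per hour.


W = L / lambda = 14.1 / 19.4 = 0.7268 hours

0.7268 hours


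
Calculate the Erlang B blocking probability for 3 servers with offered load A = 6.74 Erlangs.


B(N,A) = (A^N/N!) / sum(A^k/k!, k=0..N) with N=3, A=6.74 = 0.6263

0.6263


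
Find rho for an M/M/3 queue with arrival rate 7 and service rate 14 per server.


rho = lambda/(c*mu) = 7/(3*14) = 0.1667

0.1667


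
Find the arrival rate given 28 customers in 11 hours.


lambda = total arrivals / time = 28 / 11 = 2.55 per hour

2.55 per hour


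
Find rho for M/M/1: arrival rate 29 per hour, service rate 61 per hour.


rho = lambda/mu = 29/61 = 0.4754

0.4754


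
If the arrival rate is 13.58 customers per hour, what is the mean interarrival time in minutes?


Mean interarrival time = 60/lambda = 60/13.58 = 4.42 minutes

4.42 minutes


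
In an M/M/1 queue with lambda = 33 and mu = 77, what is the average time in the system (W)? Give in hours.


W = 1/(mu - lambda) = 1/(77 - 33) = 0.0227 hours

0.0227 hours


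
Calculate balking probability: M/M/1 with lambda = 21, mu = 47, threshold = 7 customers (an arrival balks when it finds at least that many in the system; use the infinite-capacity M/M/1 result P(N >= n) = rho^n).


P(N >= 7) = rho^7 = (21/47)^7 = 0.0036

0.0036


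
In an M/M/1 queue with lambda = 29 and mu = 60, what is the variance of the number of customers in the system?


rho = 29/60; Var(N) = rho/(1-rho)^2 = 1.81

1.81


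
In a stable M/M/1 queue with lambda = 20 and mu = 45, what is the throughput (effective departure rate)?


For a stable queue (lambda < mu), throughput = lambda = 20 per hour

20 per hour


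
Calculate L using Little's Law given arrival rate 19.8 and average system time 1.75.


L = lambda * W = 19.8 * 1.75 = 34.65

34.65


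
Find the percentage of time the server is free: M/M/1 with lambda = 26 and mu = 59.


Idle fraction = (1 - rho) * 100 = (1 - 26/59) * 100 = 55.9%

55.9%


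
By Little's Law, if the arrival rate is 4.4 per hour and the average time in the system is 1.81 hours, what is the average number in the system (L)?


L = lambda * W = 4.4 * 1.81 = 7.96

7.96


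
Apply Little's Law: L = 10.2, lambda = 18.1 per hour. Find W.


W = L / lambda = 10.2 / 18.1 = 0.5635 hours

0.5635 hours


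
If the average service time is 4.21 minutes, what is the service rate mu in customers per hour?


mu = 60 / avg_service_time = 60 / 4.21 = 14.25 per hour

14.25 per hour


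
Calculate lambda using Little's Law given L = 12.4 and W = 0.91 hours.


lambda = L / W = 12.4 / 0.91 = 13.63 per hour

13.63 per hour


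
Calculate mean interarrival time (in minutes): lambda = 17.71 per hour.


Mean interarrival time = 60/lambda = 60/17.71 = 3.39 minutes

3.39 minutes


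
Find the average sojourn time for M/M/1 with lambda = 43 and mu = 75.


W = 1/(mu - lambda) = 1/(75 - 43) = 0.0313 hours

0.0313 hours


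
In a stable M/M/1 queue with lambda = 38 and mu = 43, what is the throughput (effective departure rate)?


For a stable queue (lambda < mu), throughput = lambda = 38 per hour

38 per hour


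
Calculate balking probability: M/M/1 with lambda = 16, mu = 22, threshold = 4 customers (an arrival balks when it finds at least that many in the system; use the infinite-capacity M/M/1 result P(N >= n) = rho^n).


P(N >= 4) = rho^4 = (16/22)^4 = 0.2798

0.2798


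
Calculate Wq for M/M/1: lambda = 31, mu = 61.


rho = 31/61; Wq = rho/(mu - lambda) = 0.0169 hours

0.0169 hours


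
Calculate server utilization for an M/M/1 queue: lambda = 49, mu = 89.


rho = lambda/mu = 49/89 = 0.5506

0.5506


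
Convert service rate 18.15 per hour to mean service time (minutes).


Mean service time = 60/mu = 60/18.15 = 3.31 minutes

3.31 minutes


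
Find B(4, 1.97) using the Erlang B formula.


B(N,A) = (A^N/N!) / sum(A^k/k!, k=0..N) with N=4, A=1.97 = 0.0921

0.0921


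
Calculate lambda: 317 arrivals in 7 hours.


lambda = total arrivals / time = 317 / 7 = 45.29 per hour

45.29 per hour


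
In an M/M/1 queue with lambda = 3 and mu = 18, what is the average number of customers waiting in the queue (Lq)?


rho = 3/18; Lq = rho^2/(1-rho) = 0.03

0.03


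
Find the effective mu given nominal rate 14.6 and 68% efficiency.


Effective rate = mu * efficiency = 14.6 * 0.68 = 9.93 per hour

9.93 per hour


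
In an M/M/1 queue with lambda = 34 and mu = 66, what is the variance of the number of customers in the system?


rho = 34/66; Var(N) = rho/(1-rho)^2 = 2.19

2.19


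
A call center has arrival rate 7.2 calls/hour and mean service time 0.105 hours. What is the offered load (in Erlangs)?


Offered load a = lambda * E[S] = 7.2 * 0.105 = 0.76 Erlangs

0.76 Erlangs


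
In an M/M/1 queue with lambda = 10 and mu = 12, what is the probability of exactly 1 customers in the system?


rho = 10/12; P(n) = (1-rho)*rho^n = (1-10/12)*(10/12)^1 = 0.1389

0.1389


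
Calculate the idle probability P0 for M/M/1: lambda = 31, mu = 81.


P0 = 1 - rho = 1 - 31/81 = 0.6173

0.6173


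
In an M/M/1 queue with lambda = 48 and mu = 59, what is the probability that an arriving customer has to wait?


P(wait) = rho = lambda/mu = 48/59 = 0.8136

0.8136


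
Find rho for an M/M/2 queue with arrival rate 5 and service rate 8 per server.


rho = lambda/(c*mu) = 5/(2*8) = 0.3125

0.3125


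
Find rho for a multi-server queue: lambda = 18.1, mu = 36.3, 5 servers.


rho = lambda / (c * mu) = 18.1 / (5 * 36.3) = 0.0997

0.0997


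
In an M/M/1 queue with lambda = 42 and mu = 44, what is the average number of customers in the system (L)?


rho = 42/44; L = rho/(1-rho) = 21.0

21.0


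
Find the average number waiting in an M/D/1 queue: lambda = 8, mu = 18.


M/D/1: Lq = rho^2 / (2*(1-rho)) where rho = 8/18; Lq = 0.18

0.18


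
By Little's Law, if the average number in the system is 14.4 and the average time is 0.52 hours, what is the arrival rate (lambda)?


lambda = L / W = 14.4 / 0.52 = 27.69 per hour

27.69 per hour


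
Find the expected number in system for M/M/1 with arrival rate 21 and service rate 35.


rho = 21/35; L = rho/(1-rho) = 1.5

1.5


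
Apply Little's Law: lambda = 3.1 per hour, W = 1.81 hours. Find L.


L = lambda * W = 3.1 * 1.81 = 5.61

5.61


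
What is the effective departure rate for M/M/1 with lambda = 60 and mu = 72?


For a stable queue (lambda < mu), throughput = lambda = 60 per hour

60 per hour


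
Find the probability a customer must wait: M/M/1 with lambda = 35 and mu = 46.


P(wait) = rho = lambda/mu = 35/46 = 0.7609

0.7609


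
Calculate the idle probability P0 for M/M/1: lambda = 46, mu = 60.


P0 = 1 - rho = 1 - 46/60 = 0.2333

0.2333


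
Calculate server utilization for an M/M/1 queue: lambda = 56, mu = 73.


rho = lambda/mu = 56/73 = 0.7671

0.7671


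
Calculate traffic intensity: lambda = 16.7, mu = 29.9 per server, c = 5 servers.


rho = lambda / (c * mu) = 16.7 / (5 * 29.9) = 0.1117

0.1117


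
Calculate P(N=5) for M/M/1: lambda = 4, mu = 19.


rho = 4/19; P(n) = (1-rho)*rho^n = (1-4/19)*(4/19)^5 = 0.0003

0.0003


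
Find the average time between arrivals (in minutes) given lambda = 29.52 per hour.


Mean interarrival time = 60/lambda = 60/29.52 = 2.03 minutes

2.03 minutes


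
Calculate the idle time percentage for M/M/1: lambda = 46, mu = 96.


Idle fraction = (1 - rho) * 100 = (1 - 46/96) * 100 = 52.1%

52.1%


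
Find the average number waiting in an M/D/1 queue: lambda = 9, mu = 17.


M/D/1: Lq = rho^2 / (2*(1-rho)) where rho = 9/17; Lq = 0.3

0.3


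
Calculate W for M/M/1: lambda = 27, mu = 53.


W = 1/(mu - lambda) = 1/(53 - 27) = 0.0385 hours

0.0385 hours


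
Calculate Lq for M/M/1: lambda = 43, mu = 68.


rho = 43/68; Lq = rho^2/(1-rho) = 1.09

1.09


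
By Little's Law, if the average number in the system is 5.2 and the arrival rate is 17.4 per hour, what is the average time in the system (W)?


W = L / lambda = 5.2 / 17.4 = 0.2989 hours

0.2989 hours


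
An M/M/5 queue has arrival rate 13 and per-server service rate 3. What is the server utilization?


rho = lambda/(c*mu) = 13/(5*3) = 0.8667

0.8667


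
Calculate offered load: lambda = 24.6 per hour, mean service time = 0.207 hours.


Offered load a = lambda * E[S] = 24.6 * 0.207 = 5.09 Erlangs

5.09 Erlangs


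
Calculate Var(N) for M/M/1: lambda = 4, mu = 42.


rho = 4/42; Var(N) = rho/(1-rho)^2 = 0.12

0.12


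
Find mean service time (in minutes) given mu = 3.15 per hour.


Mean service time = 60/mu = 60/3.15 = 19.05 minutes

19.05 minutes


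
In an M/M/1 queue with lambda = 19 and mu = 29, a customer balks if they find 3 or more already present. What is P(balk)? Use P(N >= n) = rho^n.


P(N >= 3) = rho^3 = (19/29)^3 = 0.2812

0.2812


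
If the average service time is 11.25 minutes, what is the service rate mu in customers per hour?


mu = 60 / avg_service_time = 60 / 11.25 = 5.33 per hour

5.33 per hour


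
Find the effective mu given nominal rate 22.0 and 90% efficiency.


Effective rate = mu * efficiency = 22.0 * 0.9 = 19.8 per hour

19.8 per hour


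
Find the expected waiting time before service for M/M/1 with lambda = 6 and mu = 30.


rho = 6/30; Wq = rho/(mu - lambda) = 0.0083 hours

0.0083 hours


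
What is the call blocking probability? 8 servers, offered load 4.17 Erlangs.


B(N,A) = (A^N/N!) / sum(A^k/k!, k=0..N) with N=8, A=4.17 = 0.036

0.036


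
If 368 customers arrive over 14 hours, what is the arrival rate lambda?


lambda = total arrivals / time = 368 / 14 = 26.29 per hour

26.29 per hour


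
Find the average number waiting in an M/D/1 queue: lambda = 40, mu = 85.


M/D/1: Lq = rho^2 / (2*(1-rho)) where rho = 40/85; Lq = 0.21

0.21


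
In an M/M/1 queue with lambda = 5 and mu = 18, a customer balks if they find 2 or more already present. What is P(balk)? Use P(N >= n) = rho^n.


P(N >= 2) = rho^2 = (5/18)^2 = 0.0772

0.0772


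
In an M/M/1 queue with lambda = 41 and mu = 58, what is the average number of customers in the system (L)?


rho = 41/58; L = rho/(1-rho) = 2.41

2.41


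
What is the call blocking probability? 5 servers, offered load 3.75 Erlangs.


B(N,A) = (A^N/N!) / sum(A^k/k!, k=0..N) with N=5, A=3.75 = 0.1766

0.1766


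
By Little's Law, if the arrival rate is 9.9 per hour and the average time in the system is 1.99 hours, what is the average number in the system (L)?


L = lambda * W = 9.9 * 1.99 = 19.7

19.7


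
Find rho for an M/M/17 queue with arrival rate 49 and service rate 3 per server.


rho = lambda/(c*mu) = 49/(17*3) = 0.9608

0.9608


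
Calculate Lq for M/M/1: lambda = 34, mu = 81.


rho = 34/81; Lq = rho^2/(1-rho) = 0.3

0.3


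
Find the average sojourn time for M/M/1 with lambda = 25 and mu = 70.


W = 1/(mu - lambda) = 1/(70 - 25) = 0.0222 hours

0.0222 hours


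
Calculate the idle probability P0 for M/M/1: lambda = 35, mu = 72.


P0 = 1 - rho = 1 - 35/72 = 0.5139

0.5139


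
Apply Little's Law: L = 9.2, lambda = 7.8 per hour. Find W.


W = L / lambda = 9.2 / 7.8 = 1.1795 hours

1.1795 hours


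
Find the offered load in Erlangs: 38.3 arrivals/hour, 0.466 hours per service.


Offered load a = lambda * E[S] = 38.3 * 0.466 = 17.85 Erlangs

17.85 Erlangs


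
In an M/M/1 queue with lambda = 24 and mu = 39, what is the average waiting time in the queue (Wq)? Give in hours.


rho = 24/39; Wq = rho/(mu - lambda) = 0.041 hours

0.041 hours


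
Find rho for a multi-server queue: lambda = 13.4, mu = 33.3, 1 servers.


rho = lambda / (c * mu) = 13.4 / (1 * 33.3) = 0.4024

0.4024


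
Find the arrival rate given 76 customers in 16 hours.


lambda = total arrivals / time = 76 / 16 = 4.75 per hour

4.75 per hour


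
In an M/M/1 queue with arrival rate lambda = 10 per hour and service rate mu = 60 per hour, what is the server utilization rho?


rho = lambda/mu = 10/60 = 0.1667

0.1667


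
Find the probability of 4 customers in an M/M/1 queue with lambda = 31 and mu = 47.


rho = 31/47; P(n) = (1-rho)*rho^n = (1-31/47)*(31/47)^4 = 0.0644

0.0644


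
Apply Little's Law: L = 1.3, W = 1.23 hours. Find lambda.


lambda = L / W = 1.3 / 1.23 = 1.06 per hour

1.06 per hour


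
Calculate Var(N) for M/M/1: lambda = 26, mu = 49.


rho = 26/49; Var(N) = rho/(1-rho)^2 = 2.41

2.41


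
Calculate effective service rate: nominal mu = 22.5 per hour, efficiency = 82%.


Effective rate = mu * efficiency = 22.5 * 0.82 = 18.45 per hour

18.45 per hour


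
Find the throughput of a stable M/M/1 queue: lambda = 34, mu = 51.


For a stable queue (lambda < mu), throughput = lambda = 34 per hour

34 per hour


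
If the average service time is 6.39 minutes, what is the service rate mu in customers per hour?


mu = 60 / avg_service_time = 60 / 6.39 = 9.39 per hour

9.39 per hour


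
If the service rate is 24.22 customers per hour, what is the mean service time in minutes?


Mean service time = 60/mu = 60/24.22 = 2.48 minutes

2.48 minutes


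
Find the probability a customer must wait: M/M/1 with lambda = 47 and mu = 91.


P(wait) = rho = lambda/mu = 47/91 = 0.5165

0.5165


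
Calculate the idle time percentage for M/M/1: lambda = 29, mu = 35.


Idle fraction = (1 - rho) * 100 = (1 - 29/35) * 100 = 17.1%

17.1%


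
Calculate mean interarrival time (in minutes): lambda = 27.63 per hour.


Mean interarrival time = 60/lambda = 60/27.63 = 2.17 minutes

2.17 minutes


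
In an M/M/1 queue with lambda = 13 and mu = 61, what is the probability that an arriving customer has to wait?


P(wait) = rho = lambda/mu = 13/61 = 0.2131

0.2131


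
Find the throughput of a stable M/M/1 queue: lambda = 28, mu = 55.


For a stable queue (lambda < mu), throughput = lambda = 28 per hour

28 per hour


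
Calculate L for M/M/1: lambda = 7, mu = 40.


rho = 7/40; L = rho/(1-rho) = 0.21

0.21


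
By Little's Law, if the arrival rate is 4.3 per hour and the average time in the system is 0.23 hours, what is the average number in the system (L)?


L = lambda * W = 4.3 * 0.23 = 0.99

0.99


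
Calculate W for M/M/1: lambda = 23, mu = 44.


W = 1/(mu - lambda) = 1/(44 - 23) = 0.0476 hours

0.0476 hours


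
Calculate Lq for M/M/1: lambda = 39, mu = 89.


rho = 39/89; Lq = rho^2/(1-rho) = 0.34

0.34


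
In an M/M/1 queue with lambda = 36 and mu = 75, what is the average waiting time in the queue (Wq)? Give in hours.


rho = 36/75; Wq = rho/(mu - lambda) = 0.0123 hours

0.0123 hours


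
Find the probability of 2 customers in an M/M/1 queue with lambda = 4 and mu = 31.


rho = 4/31; P(n) = (1-rho)*rho^n = (1-4/31)*(4/31)^2 = 0.0145

0.0145


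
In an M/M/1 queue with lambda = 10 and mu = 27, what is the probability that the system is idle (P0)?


P0 = 1 - rho = 1 - 10/27 = 0.6296

0.6296


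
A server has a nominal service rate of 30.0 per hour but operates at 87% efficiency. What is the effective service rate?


Effective rate = mu * efficiency = 30.0 * 0.87 = 26.1 per hour

26.1 per hour


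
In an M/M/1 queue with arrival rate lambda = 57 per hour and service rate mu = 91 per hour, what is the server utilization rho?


rho = lambda/mu = 57/91 = 0.6264

0.6264


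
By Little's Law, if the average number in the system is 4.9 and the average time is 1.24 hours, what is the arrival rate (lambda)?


lambda = L / W = 4.9 / 1.24 = 3.95 per hour

3.95 per hour


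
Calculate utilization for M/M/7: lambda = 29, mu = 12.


rho = lambda/(c*mu) = 29/(7*12) = 0.3452

0.3452


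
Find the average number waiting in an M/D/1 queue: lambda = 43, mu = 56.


M/D/1: Lq = rho^2 / (2*(1-rho)) where rho = 43/56; Lq = 1.27

1.27


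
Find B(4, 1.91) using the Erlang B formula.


B(N,A) = (A^N/N!) / sum(A^k/k!, k=0..N) with N=4, A=1.91 = 0.086

0.086


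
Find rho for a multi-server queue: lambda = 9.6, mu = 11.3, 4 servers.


rho = lambda / (c * mu) = 9.6 / (4 * 11.3) = 0.2124

0.2124


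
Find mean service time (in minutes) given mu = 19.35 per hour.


Mean service time = 60/mu = 60/19.35 = 3.1 minutes

3.1 minutes


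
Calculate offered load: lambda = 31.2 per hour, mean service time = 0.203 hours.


Offered load a = lambda * E[S] = 31.2 * 0.203 = 6.33 Erlangs

6.33 Erlangs


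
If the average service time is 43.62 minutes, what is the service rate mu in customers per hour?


mu = 60 / avg_service_time = 60 / 43.62 = 1.38 per hour

1.38 per hour


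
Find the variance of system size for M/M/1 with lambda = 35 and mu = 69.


rho = 35/69; Var(N) = rho/(1-rho)^2 = 2.09

2.09


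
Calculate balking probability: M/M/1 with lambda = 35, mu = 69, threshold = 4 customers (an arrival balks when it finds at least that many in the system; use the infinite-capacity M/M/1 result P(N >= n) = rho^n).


P(N >= 4) = rho^4 = (35/69)^4 = 0.0662

0.0662


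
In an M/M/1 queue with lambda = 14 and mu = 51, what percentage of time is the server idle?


Idle fraction = (1 - rho) * 100 = (1 - 14/51) * 100 = 72.5%

72.5%


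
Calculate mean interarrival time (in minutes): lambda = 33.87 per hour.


Mean interarrival time = 60/lambda = 60/33.87 = 1.77 minutes

1.77 minutes


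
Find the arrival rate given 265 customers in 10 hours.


lambda = total arrivals / time = 265 / 10 = 26.5 per hour

26.5 per hour


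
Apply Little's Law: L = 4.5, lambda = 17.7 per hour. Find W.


W = L / lambda = 4.5 / 17.7 = 0.2542 hours

0.2542 hours


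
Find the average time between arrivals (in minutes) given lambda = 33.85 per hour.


Mean interarrival time = 60/lambda = 60/33.85 = 1.77 minutes

1.77 minutes


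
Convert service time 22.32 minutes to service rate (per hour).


mu = 60 / avg_service_time = 60 / 22.32 = 2.69 per hour

2.69 per hour


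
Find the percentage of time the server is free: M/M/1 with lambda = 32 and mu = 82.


Idle fraction = (1 - rho) * 100 = (1 - 32/82) * 100 = 61.0%

61.0%


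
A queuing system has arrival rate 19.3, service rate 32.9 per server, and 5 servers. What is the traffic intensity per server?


rho = lambda / (c * mu) = 19.3 / (5 * 32.9) = 0.1173

0.1173


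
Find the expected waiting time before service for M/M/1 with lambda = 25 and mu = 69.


rho = 25/69; Wq = rho/(mu - lambda) = 0.0082 hours

0.0082 hours


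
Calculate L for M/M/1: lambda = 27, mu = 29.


rho = 27/29; L = rho/(1-rho) = 13.5

13.5


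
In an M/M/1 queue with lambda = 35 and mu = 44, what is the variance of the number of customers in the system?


rho = 35/44; Var(N) = rho/(1-rho)^2 = 19.01

19.01


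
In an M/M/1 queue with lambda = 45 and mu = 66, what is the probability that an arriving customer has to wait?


P(wait) = rho = lambda/mu = 45/66 = 0.6818

0.6818


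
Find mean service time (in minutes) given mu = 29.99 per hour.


Mean service time = 60/mu = 60/29.99 = 2.0 minutes

2.0 minutes


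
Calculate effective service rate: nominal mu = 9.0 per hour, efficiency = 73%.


Effective rate = mu * efficiency = 9.0 * 0.73 = 6.57 per hour

6.57 per hour


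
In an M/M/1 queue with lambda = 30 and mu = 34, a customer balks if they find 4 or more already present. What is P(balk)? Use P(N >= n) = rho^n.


P(N >= 4) = rho^4 = (30/34)^4 = 0.6061

0.6061


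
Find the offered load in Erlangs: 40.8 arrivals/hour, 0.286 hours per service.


Offered load a = lambda * E[S] = 40.8 * 0.286 = 11.67 Erlangs

11.67 Erlangs


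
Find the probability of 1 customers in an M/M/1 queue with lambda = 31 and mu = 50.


rho = 31/50; P(n) = (1-rho)*rho^n = (1-31/50)*(31/50)^1 = 0.2356

0.2356


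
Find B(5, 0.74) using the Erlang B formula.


B(N,A) = (A^N/N!) / sum(A^k/k!, k=0..N) with N=5, A=0.74 = 0.0009

0.0009


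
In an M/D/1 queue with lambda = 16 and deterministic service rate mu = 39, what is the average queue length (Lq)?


M/D/1: Lq = rho^2 / (2*(1-rho)) where rho = 16/39; Lq = 0.14

0.14


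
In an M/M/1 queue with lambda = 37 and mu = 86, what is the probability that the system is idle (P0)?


P0 = 1 - rho = 1 - 37/86 = 0.5698

0.5698


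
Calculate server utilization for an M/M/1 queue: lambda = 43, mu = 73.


rho = lambda/mu = 43/73 = 0.589

0.589


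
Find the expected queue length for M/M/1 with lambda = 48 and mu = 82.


rho = 48/82; Lq = rho^2/(1-rho) = 0.83

0.83


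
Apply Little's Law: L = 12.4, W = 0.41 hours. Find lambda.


lambda = L / W = 12.4 / 0.41 = 30.24 per hour

30.24 per hour


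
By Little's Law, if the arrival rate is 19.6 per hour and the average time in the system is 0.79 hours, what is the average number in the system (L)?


L = lambda * W = 19.6 * 0.79 = 15.48

15.48


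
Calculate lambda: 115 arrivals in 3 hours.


lambda = total arrivals / time = 115 / 3 = 38.33 per hour

38.33 per hour


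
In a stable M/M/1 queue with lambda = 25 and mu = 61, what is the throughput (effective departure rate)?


For a stable queue (lambda < mu), throughput = lambda = 25 per hour

25 per hour


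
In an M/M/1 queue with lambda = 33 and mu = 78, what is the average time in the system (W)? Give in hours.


W = 1/(mu - lambda) = 1/(78 - 33) = 0.0222 hours

0.0222 hours


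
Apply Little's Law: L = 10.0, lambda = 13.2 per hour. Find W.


W = L / lambda = 10.0 / 13.2 = 0.7576 hours

0.7576 hours


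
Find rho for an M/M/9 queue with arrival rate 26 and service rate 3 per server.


rho = lambda/(c*mu) = 26/(9*3) = 0.963

0.963
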